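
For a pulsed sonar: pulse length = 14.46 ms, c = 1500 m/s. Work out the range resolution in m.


10.845 m


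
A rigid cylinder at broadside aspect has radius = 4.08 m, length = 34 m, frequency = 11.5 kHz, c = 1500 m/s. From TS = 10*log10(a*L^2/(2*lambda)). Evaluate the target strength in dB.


lambda = 1500/11500 = 0.13043 m
TS = 10*log10(4.08*34^2/(2*0.13043)) = 42.57

42.57 dB


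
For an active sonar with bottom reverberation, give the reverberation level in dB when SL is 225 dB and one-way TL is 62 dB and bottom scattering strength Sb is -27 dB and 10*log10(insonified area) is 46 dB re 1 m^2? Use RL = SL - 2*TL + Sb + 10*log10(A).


RL = SL - 2*TL + Sb + 10*log10(A) = 225 - 2*62 + (-27) + 46 = 120

120 dB


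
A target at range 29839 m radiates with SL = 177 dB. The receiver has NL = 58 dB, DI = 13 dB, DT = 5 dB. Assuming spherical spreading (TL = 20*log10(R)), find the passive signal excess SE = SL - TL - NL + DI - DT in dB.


37.5 dB


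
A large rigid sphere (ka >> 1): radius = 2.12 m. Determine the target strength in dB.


TS = 10*log10(2.12^2 / 4) = 10*log10(1.1236) = 0.51

0.51 dB


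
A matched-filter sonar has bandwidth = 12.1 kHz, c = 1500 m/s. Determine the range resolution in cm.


dR = c/(2*BW) = 1500 / (2 * 12.1e3) = 0.062 m = 6.2 cm

6.2 cm


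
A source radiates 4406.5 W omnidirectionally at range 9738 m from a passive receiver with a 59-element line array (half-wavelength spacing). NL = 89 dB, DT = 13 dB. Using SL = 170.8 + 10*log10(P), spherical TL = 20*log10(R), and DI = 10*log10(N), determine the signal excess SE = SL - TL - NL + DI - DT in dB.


43.18 dB


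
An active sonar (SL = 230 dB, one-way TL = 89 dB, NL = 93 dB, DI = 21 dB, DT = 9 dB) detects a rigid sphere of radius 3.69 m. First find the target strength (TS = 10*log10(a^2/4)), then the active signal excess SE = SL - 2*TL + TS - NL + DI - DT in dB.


Step 1: TS = 10*log10(3.69^2/4) = 5.32 dB
Step 2: SE = SL - 2*TL + TS - NL + DI - DT = 230 - 2*89 + (5.32) - 93 + 21 - 9 = -23.68

-23.68 dB


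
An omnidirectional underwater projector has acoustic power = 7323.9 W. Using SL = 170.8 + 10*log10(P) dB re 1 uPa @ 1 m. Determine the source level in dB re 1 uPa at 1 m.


SL = 170.8 + 10*log10(7323.9) = 170.8 + 38.65 = 209.45

209.45 dB


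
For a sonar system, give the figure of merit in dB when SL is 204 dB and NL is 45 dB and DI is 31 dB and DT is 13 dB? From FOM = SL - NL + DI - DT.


FOM = SL - NL + DI - DT = 204 - 45 + 31 - 13 = 177

177 dB


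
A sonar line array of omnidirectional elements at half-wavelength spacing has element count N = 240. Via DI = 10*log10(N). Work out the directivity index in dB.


DI = 10*log10(240) = 23.8

23.8 dB


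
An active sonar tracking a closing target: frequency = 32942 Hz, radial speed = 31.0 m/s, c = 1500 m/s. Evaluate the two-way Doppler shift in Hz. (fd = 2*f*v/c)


fd = 2*f*v/c = 2 * 32942 * 31.0 / 1500 = 1361.6

1361.6 Hz


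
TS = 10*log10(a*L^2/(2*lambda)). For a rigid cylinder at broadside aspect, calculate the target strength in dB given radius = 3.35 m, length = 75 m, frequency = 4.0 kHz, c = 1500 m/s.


lambda = 1500/4000 = 0.375 m
TS = 10*log10(3.35*75^2/(2*0.375)) = 44.0

44.0 dB


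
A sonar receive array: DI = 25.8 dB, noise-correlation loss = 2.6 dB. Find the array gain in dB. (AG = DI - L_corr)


AG = DI - L_corr = 25.8 - 2.6 = 23.2

23.2 dB


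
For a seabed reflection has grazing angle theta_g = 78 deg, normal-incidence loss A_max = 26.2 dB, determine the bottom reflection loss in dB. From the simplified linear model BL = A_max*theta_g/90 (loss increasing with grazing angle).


BL = A_max * theta_g / 90 = 26.2 * 78 / 90 = 22.71

22.71 dB


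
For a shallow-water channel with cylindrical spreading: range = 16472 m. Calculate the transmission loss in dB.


42.17 dB


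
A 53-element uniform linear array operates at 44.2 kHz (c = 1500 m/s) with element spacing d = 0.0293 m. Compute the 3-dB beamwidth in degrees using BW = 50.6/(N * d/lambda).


Step 1: lambda = 1500/44200 = 0.03394 m
Step 2: d/lambda = 0.0293/0.03394 = 0.8633
Step 3: BW = 50.6/(N * d/lambda) = 50.6/(53 * 0.8633) = 1.11

1.11 deg


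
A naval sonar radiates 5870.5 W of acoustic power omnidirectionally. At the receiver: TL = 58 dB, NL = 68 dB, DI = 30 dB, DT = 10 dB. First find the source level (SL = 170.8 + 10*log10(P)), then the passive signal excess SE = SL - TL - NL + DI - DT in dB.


Step 1: SL = 170.8 + 10*log10(5870.5) = 208.49 dB
Step 2: SE = SL - TL - NL + DI - DT = 208.49 - 58 - 68 + 30 - 10 = 102.49

102.49 dB


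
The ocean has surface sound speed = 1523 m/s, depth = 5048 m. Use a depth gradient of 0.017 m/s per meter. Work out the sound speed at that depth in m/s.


1608.816 m/s


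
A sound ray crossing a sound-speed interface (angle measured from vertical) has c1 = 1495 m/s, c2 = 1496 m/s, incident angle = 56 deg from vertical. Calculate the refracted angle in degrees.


56.06 deg


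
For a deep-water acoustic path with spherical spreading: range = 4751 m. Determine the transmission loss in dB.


TL = 20*log10(4751) = 73.54

73.54 dB


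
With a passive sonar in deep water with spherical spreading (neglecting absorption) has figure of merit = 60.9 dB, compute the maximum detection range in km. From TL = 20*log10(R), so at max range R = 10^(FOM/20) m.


1.11 km


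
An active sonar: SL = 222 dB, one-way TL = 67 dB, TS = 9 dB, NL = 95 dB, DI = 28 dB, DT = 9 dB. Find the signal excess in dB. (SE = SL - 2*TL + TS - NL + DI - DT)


21 dB


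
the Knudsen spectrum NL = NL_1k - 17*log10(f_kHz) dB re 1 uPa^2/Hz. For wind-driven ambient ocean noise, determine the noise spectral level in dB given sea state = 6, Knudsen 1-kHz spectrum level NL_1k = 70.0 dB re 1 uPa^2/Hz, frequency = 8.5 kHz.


NL = NL_1k - 17*log10(f_kHz) = 70.0 - 17*log10(8.5) = 70.0 - (15.8) = 54.2

54.2 dB


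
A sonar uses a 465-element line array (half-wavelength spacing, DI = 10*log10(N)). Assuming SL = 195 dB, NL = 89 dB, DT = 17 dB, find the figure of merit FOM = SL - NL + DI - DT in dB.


Step 1: DI = 10*log10(465) = 26.67 dB
Step 2: FOM = SL - NL + DI - DT = 195 - 89 + 26.67 - 17 = 115.67

115.67 dB


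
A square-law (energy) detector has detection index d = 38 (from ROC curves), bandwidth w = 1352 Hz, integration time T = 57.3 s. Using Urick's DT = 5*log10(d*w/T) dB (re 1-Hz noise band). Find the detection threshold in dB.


14.76 dB


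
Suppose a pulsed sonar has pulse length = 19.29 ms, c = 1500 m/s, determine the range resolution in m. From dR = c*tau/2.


dR = c*tau/2 = 1500 * 19.29e-3 / 2 = 14.4675

14.4675 m


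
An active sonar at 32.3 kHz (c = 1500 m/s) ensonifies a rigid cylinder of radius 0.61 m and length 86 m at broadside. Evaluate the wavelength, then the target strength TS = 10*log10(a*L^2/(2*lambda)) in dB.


Step 1: lambda = c/f = 1500/32300 = 0.04644 m
Step 2: TS = 10*log10(a*L^2/(2*lambda)) = 10*log10(0.61*86^2/(2*0.04644)) = 46.86

46.86 dB


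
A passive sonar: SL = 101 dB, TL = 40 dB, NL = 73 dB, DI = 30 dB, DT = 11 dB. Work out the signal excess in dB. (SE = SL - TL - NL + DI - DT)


7 dB


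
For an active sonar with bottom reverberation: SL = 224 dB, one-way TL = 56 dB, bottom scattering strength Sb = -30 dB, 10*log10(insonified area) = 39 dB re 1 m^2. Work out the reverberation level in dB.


121 dB


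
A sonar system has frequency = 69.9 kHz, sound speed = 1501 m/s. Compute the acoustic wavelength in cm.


lambda = c/f = 1501 / 69900 = 0.0215 m = 2.15 cm

2.15 cm


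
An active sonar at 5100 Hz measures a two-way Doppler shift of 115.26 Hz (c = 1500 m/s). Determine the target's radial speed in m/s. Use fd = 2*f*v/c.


16.95 m/s


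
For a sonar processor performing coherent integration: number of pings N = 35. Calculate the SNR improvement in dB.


Gain = 10*log10(35) = 15.44

15.44 dB


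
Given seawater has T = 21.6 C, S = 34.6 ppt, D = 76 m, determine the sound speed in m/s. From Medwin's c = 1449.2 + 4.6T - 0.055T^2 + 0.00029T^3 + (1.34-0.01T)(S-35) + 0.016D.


c = 1449.2 + 4.6*21.6 - 0.055*21.6^2 + 0.00029*21.6^3 + (1.34 - 0.01*21.6)*(34.6 - 35) + 0.016*76 = 1526.59

1526.59 m/s


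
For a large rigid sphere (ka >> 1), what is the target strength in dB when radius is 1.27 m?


-3.94 dB


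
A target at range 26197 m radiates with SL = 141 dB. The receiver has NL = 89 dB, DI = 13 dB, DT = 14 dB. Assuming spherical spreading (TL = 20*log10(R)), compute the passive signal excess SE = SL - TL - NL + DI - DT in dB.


Step 1: TL = 20*log10(26197) = 88.37 dB
Step 2: SE = 141 - 88.37 - 89 + 13 - 14 = -37.37

-37.37 dB


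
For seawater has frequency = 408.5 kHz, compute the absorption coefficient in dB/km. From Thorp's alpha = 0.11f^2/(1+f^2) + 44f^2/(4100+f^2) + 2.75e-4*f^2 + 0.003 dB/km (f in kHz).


f^2 = 166872.25
alpha = 0.11*166872.25/(1+166872.25) + 44*166872.25/(4100+166872.25) + 2.75e-4*166872.25 + 0.003 = 88.948

88.948 dB/km


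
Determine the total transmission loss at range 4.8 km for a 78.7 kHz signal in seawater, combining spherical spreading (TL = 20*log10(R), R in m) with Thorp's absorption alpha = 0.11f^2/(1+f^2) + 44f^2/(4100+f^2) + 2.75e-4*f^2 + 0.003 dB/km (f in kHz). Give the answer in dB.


209.42 dB


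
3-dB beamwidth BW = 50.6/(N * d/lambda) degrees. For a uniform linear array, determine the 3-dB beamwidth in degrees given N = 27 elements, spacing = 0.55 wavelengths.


BW = 50.6 / (27 * 0.55) = 50.6 / 14.85 = 3.41

3.41 deg


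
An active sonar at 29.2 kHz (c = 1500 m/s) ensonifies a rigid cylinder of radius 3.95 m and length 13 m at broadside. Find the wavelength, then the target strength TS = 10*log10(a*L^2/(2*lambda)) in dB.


Step 1: lambda = c/f = 1500/29200 = 0.05137 m
Step 2: TS = 10*log10(a*L^2/(2*lambda)) = 10*log10(3.95*13^2/(2*0.05137)) = 38.13

38.13 dB


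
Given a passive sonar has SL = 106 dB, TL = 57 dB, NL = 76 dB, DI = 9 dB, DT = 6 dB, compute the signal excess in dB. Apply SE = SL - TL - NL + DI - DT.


SE = SL - TL - NL + DI - DT = 106 - 57 - 76 + 9 - 6 = -24

-24 dB


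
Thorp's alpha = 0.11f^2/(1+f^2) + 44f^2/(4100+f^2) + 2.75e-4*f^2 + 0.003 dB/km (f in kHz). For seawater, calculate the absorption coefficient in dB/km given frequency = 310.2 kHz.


f^2 = 96224.04
alpha = 0.11*96224.04/(1+96224.04) + 44*96224.04/(4100+96224.04) + 2.75e-4*96224.04 + 0.003 = 68.776

68.776 dB/km


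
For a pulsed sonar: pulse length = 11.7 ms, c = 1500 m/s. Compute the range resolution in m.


dR = c*tau/2 = 1500 * 11.7e-3 / 2 = 8.775

8.775 m


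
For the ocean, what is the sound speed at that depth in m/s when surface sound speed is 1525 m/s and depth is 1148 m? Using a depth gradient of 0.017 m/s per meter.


c = 1525 + 0.017 * 1148 = 1544.516

1544.516 m/s


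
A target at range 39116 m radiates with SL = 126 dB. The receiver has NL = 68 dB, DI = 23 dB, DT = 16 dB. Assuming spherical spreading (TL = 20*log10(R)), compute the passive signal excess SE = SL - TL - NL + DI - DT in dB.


Step 1: TL = 20*log10(39116) = 91.85 dB
Step 2: SE = 126 - 91.85 - 68 + 23 - 16 = -26.85

-26.85 dB


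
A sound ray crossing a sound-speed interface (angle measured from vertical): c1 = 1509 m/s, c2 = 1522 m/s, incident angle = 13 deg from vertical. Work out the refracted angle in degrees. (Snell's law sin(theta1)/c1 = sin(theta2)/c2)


13.11 deg


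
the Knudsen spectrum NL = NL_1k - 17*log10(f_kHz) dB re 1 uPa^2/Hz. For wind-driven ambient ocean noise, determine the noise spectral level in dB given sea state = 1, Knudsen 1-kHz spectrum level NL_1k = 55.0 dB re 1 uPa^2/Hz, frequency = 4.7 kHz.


43.57 dB


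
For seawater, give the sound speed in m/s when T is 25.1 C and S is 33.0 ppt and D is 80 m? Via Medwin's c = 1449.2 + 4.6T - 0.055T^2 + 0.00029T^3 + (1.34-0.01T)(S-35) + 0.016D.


c = 1449.2 + 4.6*25.1 - 0.055*25.1^2 + 0.00029*25.1^3 + (1.34 - 0.01*25.1)*(33.0 - 35) + 0.016*80 = 1533.7

1533.7 m/s


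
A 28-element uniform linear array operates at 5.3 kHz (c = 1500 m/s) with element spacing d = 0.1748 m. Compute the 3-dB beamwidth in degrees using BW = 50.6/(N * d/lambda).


Step 1: lambda = 1500/5300 = 0.28302 m
Step 2: d/lambda = 0.1748/0.28302 = 0.6176
Step 3: BW = 50.6/(N * d/lambda) = 50.6/(28 * 0.6176) = 2.93

2.93 deg


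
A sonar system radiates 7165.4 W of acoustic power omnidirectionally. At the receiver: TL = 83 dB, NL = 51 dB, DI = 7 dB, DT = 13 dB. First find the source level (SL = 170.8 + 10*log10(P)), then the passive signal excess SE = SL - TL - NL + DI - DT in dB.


Step 1: SL = 170.8 + 10*log10(7165.4) = 209.35 dB
Step 2: SE = SL - TL - NL + DI - DT = 209.35 - 83 - 51 + 7 - 13 = 69.35

69.35 dB


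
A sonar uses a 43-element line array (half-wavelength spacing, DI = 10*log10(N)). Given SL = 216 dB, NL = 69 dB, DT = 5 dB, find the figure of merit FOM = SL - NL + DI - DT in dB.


Step 1: DI = 10*log10(43) = 16.33 dB
Step 2: FOM = SL - NL + DI - DT = 216 - 69 + 16.33 - 5 = 158.33

158.33 dB


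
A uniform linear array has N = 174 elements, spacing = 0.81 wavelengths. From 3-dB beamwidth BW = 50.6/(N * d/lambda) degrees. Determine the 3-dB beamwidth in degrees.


BW = 50.6 / (174 * 0.81) = 50.6 / 140.94 = 0.36

0.36 deg


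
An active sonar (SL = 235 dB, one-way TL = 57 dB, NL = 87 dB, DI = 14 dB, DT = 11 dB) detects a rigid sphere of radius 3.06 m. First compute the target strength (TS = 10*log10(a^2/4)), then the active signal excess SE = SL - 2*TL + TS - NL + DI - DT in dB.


Step 1: TS = 10*log10(3.06^2/4) = 3.69 dB
Step 2: SE = SL - 2*TL + TS - NL + DI - DT = 235 - 2*57 + (3.69) - 87 + 14 - 11 = 40.69

40.69 dB


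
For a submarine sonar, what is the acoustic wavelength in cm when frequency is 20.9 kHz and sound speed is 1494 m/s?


lambda = c/f = 1494 / 20900 = 0.0715 m = 7.15 cm

7.15 cm


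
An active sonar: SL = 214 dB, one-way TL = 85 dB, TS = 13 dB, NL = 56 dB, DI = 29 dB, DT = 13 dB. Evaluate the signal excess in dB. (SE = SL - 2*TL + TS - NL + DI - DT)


17 dB


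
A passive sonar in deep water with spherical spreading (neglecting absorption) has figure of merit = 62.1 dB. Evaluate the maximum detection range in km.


At max range FOM = TL, so 20*log10(R) = 62.1
R = 10^(62.1/20) = 1273.5 m = 1.27 km

1.27 km


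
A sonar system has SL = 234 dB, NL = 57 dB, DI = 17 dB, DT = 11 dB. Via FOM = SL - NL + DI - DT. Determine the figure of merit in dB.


FOM = SL - NL + DI - DT = 234 - 57 + 17 - 11 = 183

183 dB


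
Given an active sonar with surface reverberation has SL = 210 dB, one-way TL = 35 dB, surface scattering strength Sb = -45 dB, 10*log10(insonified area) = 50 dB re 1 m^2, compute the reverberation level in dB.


RL = SL - 2*TL + Sb + 10*log10(A) = 210 - 2*35 + (-45) + 50 = 145

145 dB


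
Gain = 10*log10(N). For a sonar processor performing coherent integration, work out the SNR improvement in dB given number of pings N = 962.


Gain = 10*log10(962) = 29.83

29.83 dB


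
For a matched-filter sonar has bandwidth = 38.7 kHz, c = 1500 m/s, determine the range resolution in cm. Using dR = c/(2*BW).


1.94 cm


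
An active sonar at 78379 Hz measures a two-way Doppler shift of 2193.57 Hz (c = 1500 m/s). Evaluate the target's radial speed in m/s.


From fd = 2*f*v/c, v = c*fd/(2*f) = 1500 * 2193.57 / (2*78379) = 20.99

20.99 m/s


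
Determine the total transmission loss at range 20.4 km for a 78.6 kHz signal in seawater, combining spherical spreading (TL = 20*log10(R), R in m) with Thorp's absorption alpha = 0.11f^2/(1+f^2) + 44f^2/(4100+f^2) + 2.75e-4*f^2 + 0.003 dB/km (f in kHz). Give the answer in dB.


Step 1 (Thorp): alpha = 0.11*6177.96/(1+6177.96) + 44*6177.96/(4100+6177.96) + 2.75e-4*6177.96 + 0.003 = 28.2598 dB/km
Step 2: TL_spread = 20*log10(20400) = 86.19 dB
Step 3: TL_abs = alpha*R = 28.2598 * 20.4 = 576.5 dB
Step 4: TL_total = 86.19 + 576.5 = 662.69

662.69 dB


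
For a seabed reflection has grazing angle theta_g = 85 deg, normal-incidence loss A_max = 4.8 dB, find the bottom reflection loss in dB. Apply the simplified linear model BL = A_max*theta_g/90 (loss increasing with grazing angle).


BL = A_max * theta_g / 90 = 4.8 * 85 / 90 = 4.53

4.53 dB


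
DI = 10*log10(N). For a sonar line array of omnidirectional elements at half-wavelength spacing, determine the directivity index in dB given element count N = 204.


23.1 dB


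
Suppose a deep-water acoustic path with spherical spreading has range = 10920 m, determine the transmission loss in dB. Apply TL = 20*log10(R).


TL = 20*log10(10920) = 80.76

80.76 dB


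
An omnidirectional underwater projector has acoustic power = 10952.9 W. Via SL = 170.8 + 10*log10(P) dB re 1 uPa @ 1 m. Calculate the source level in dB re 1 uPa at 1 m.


SL = 170.8 + 10*log10(10952.9) = 170.8 + 40.4 = 211.2

211.2 dB


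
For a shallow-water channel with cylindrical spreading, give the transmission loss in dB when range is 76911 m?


TL = 10*log10(76911) = 48.86

48.86 dB


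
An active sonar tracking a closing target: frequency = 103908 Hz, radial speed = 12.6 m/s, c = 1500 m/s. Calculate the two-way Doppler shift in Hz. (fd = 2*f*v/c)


fd = 2*f*v/c = 2 * 103908 * 12.6 / 1500 = 1745.65

1745.65 Hz


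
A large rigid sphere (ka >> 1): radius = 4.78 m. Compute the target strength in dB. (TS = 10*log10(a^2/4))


TS = 10*log10(4.78^2 / 4) = 10*log10(5.7121) = 7.57

7.57 dB


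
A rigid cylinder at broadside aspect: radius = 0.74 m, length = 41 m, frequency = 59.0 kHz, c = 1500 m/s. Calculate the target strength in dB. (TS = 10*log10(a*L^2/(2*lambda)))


lambda = 1500/59000 = 0.02542 m
TS = 10*log10(0.74*41^2/(2*0.02542)) = 43.89

43.89 dB


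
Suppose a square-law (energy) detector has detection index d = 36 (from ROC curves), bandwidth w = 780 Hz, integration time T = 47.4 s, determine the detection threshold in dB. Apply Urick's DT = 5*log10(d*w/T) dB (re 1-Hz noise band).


DT = 5*log10(d*w/T) = 5*log10(36 * 780 / 47.4) = 5*log10(592.41) = 13.86

13.86 dB


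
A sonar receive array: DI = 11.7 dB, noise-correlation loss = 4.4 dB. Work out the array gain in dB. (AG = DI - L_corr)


AG = DI - L_corr = 11.7 - 4.4 = 7.3

7.3 dB


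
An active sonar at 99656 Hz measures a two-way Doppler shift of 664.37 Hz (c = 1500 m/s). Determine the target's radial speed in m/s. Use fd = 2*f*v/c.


5.0 m/s


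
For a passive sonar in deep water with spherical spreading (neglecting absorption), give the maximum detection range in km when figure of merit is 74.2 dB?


At max range FOM = TL, so 20*log10(R) = 74.2
R = 10^(74.2/20) = 5128.61 m = 5.13 km

5.13 km


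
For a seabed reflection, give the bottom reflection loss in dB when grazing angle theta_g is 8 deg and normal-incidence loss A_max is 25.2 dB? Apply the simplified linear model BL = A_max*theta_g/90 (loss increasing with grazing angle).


2.24 dB


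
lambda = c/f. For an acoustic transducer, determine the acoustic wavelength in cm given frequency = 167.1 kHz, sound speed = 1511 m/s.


0.9 cm


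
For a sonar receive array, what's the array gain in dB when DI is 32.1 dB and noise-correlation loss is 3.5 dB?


28.6 dB


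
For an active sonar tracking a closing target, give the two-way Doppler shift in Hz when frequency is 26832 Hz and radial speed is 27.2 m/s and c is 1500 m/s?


fd = 2*f*v/c = 2 * 26832 * 27.2 / 1500 = 973.11

973.11 Hz


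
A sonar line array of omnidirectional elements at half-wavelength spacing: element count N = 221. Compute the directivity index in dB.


DI = 10*log10(221) = 23.44

23.44 dB


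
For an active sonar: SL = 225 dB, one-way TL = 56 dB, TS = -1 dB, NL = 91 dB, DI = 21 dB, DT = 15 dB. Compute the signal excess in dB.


SE = SL - 2*TL + TS - NL + DI - DT = 225 - 2*56 + (-1) - 91 + 21 - 15 = 27

27 dB


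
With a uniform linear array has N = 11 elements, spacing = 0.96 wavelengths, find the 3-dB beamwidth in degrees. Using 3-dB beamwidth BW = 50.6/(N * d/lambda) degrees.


4.79 deg


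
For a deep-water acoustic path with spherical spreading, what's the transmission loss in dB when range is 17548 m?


84.88 dB


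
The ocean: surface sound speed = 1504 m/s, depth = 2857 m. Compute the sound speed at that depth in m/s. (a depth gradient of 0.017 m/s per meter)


1552.569 m/s


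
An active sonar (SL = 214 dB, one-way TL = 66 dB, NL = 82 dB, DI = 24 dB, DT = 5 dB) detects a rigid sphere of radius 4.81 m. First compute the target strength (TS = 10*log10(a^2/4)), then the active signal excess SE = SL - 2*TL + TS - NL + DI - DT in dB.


Step 1: TS = 10*log10(4.81^2/4) = 7.62 dB
Step 2: SE = SL - 2*TL + TS - NL + DI - DT = 214 - 2*66 + (7.62) - 82 + 24 - 5 = 26.62

26.62 dB


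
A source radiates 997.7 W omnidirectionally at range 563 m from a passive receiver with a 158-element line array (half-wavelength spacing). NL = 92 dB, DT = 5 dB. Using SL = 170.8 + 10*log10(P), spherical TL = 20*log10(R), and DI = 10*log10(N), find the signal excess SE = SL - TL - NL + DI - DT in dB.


Step 1: SL = 170.8 + 10*log10(997.7) = 200.79 dB
Step 2: TL = 20*log10(563) = 55.01 dB
Step 3: DI = 10*log10(158) = 21.99 dB
Step 4: SE = SL - TL - NL + DI - DT = 200.79 - 55.01 - 92 + 21.99 - 5 = 70.77

70.77 dB


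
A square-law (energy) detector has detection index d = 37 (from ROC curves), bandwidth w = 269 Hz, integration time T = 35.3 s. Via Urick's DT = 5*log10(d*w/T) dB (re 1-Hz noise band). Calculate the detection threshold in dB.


12.25 dB


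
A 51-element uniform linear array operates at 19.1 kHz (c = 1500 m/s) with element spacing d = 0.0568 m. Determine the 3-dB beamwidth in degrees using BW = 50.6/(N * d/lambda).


1.37 deg


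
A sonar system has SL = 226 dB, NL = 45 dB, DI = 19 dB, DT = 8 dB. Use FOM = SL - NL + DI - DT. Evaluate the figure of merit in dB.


FOM = SL - NL + DI - DT = 226 - 45 + 19 - 8 = 192

192 dB


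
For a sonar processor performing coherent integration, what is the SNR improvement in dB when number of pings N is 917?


Gain = 10*log10(917) = 29.62

29.62 dB


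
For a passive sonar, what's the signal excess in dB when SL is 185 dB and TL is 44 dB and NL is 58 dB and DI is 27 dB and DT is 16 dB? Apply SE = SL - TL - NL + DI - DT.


SE = SL - TL - NL + DI - DT = 185 - 44 - 58 + 27 - 16 = 94

94 dB


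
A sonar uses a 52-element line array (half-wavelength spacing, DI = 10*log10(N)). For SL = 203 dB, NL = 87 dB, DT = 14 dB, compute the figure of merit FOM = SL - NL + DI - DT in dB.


119.16 dB


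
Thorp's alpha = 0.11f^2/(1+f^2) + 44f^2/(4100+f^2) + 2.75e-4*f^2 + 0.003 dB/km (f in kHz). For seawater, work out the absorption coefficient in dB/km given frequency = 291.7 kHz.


f^2 = 85088.89
alpha = 0.11*85088.89/(1+85088.89) + 44*85088.89/(4100+85088.89) + 2.75e-4*85088.89 + 0.003 = 65.49

65.49 dB/km


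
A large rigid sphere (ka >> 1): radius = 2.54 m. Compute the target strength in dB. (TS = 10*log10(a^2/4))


TS = 10*log10(2.54^2 / 4) = 10*log10(1.6129) = 2.08

2.08 dB


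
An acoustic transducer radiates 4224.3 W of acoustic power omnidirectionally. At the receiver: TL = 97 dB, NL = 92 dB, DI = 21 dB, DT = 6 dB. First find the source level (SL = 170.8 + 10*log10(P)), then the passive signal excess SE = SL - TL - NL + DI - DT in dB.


Step 1: SL = 170.8 + 10*log10(4224.3) = 207.06 dB
Step 2: SE = SL - TL - NL + DI - DT = 207.06 - 97 - 92 + 21 - 6 = 33.06

33.06 dB


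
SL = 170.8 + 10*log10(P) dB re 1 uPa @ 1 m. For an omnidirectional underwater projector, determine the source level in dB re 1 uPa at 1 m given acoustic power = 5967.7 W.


SL = 170.8 + 10*log10(5967.7) = 170.8 + 37.76 = 208.56

208.56 dB


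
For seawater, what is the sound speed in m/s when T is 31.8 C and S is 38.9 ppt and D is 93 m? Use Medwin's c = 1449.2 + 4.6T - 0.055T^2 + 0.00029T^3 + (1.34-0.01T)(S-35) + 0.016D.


c = 1449.2 + 4.6*31.8 - 0.055*31.8^2 + 0.00029*31.8^3 + (1.34 - 0.01*31.8)*(38.9 - 35) + 0.016*93 = 1554.66

1554.66 m/s


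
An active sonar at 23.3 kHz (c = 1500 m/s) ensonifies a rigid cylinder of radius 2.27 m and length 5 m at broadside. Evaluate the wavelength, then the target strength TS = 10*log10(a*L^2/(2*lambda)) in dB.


Step 1: lambda = c/f = 1500/23300 = 0.06438 m
Step 2: TS = 10*log10(a*L^2/(2*lambda)) = 10*log10(2.27*5^2/(2*0.06438)) = 26.44

26.44 dB


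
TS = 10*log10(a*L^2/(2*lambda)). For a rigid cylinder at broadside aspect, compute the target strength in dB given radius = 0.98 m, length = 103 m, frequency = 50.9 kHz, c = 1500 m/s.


lambda = 1500/50900 = 0.02947 m
TS = 10*log10(0.98*103^2/(2*0.02947)) = 52.46

52.46 dB


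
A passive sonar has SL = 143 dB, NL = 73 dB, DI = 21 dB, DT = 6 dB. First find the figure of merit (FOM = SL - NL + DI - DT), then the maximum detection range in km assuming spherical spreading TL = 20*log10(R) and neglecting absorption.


Step 1: FOM = SL - NL + DI - DT = 143 - 73 + 21 - 6 = 85 dB
Step 2: at max range FOM = TL = 20*log10(R), so R = 10^(85/20) = 17782.79 m = 17.78 km

17.78 km


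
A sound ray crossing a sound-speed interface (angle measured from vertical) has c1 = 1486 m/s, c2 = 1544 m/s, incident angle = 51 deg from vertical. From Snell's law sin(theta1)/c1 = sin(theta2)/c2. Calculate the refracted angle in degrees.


sin(theta2) = (c2/c1)*sin(theta1) = (1544/1486)*sin(51 deg) = 0.80748
theta2 = arcsin(0.80748) = 53.85

53.85 deg


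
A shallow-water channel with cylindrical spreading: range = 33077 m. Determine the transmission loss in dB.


45.2 dB


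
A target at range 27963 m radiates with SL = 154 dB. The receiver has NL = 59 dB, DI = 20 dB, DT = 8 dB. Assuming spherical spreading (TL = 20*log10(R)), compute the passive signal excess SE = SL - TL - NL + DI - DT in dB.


Step 1: TL = 20*log10(27963) = 88.93 dB
Step 2: SE = 154 - 88.93 - 59 + 20 - 8 = 18.07

18.07 dB


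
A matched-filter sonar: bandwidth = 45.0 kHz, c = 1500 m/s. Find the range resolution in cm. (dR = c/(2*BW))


dR = c/(2*BW) = 1500 / (2 * 45.0e3) = 0.0167 m = 1.67 cm

1.67 cm


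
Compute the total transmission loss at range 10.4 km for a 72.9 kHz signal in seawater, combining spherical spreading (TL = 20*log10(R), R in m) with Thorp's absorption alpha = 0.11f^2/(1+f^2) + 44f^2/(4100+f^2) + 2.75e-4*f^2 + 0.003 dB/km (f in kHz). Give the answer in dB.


355.03 dB


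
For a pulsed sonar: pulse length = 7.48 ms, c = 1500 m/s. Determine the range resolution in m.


dR = c*tau/2 = 1500 * 7.48e-3 / 2 = 5.61

5.61 m


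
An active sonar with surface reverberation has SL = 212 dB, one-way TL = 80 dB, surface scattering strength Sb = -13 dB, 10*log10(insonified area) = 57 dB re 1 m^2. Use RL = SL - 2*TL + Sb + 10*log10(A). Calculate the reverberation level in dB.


RL = SL - 2*TL + Sb + 10*log10(A) = 212 - 2*80 + (-13) + 57 = 96

96 dB


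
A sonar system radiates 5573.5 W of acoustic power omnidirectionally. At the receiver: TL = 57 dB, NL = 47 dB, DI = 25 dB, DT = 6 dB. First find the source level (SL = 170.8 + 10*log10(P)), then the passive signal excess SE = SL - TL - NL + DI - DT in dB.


Step 1: SL = 170.8 + 10*log10(5573.5) = 208.26 dB
Step 2: SE = SL - TL - NL + DI - DT = 208.26 - 57 - 47 + 25 - 6 = 123.26

123.26 dB


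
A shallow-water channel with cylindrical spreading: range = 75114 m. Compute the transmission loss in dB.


48.76 dB


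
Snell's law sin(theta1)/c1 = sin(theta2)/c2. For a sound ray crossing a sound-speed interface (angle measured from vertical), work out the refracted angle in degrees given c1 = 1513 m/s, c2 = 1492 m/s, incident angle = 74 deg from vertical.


71.43 deg


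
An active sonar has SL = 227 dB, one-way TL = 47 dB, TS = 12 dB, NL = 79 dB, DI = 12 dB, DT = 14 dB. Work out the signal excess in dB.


SE = SL - 2*TL + TS - NL + DI - DT = 227 - 2*47 + (12) - 79 + 12 - 14 = 64

64 dB


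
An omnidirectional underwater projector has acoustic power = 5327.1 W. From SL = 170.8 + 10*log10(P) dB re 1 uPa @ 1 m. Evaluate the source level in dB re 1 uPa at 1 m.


SL = 170.8 + 10*log10(5327.1) = 170.8 + 37.26 = 208.06

208.06 dB


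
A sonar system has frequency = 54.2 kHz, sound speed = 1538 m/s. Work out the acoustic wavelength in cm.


2.84 cm


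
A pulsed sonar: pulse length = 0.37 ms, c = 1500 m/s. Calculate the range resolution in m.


dR = c*tau/2 = 1500 * 0.37e-3 / 2 = 0.2775

0.2775 m


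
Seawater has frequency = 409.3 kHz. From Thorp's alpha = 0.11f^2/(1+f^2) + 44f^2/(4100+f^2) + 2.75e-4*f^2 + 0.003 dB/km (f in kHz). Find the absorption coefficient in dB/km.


f^2 = 167526.49
alpha = 0.11*167526.49/(1+167526.49) + 44*167526.49/(4100+167526.49) + 2.75e-4*167526.49 + 0.003 = 89.132

89.132 dB/km


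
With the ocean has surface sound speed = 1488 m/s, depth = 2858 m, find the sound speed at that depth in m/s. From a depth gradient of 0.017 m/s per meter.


1536.586 m/s


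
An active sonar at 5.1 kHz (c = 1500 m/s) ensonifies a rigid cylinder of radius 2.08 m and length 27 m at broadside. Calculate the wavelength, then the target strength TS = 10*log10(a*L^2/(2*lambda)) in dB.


Step 1: lambda = c/f = 1500/5100 = 0.29412 m
Step 2: TS = 10*log10(a*L^2/(2*lambda)) = 10*log10(2.08*27^2/(2*0.29412)) = 34.11

34.11 dB


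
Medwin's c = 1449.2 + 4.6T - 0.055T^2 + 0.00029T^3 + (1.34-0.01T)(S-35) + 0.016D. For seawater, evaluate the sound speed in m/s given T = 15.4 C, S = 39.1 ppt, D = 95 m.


c = 1449.2 + 4.6*15.4 - 0.055*15.4^2 + 0.00029*15.4^3 + (1.34 - 0.01*15.4)*(39.1 - 35) + 0.016*95 = 1514.44

1514.44 m/s


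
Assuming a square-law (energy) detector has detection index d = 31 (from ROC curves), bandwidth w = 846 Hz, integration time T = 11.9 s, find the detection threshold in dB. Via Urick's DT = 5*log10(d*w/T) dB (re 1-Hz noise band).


16.72 dB


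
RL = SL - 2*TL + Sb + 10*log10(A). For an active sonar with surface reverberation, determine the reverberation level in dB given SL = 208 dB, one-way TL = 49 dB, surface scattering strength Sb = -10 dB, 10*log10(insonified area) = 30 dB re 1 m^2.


RL = SL - 2*TL + Sb + 10*log10(A) = 208 - 2*49 + (-10) + 30 = 130

130 dB


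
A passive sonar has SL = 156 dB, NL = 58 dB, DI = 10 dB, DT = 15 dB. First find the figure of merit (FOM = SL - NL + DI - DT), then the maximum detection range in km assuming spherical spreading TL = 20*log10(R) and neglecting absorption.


Step 1: FOM = SL - NL + DI - DT = 156 - 58 + 10 - 15 = 93 dB
Step 2: at max range FOM = TL = 20*log10(R), so R = 10^(93/20) = 44668.36 m = 44.67 km

44.67 km


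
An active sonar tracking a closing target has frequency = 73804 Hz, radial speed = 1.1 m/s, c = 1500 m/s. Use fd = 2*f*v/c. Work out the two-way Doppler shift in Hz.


fd = 2*f*v/c = 2 * 73804 * 1.1 / 1500 = 108.25

108.25 Hz


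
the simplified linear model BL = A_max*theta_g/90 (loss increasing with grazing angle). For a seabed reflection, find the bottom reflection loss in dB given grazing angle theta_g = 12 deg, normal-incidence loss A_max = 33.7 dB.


BL = A_max * theta_g / 90 = 33.7 * 12 / 90 = 4.49

4.49 dB


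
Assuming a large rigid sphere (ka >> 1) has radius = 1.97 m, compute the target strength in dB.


TS = 10*log10(1.97^2 / 4) = 10*log10(0.970225) = -0.13

-0.13 dB


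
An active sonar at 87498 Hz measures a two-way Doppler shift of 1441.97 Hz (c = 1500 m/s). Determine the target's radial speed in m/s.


12.36 m/s


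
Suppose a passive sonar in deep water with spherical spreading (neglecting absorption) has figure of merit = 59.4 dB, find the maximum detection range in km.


At max range FOM = TL, so 20*log10(R) = 59.4
R = 10^(59.4/20) = 933.25 m = 0.93 km

0.93 km


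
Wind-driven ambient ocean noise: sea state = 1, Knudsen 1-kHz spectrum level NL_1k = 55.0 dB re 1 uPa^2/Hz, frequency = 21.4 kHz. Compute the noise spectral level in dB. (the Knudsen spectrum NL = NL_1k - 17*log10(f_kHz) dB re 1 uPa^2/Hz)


NL = NL_1k - 17*log10(f_kHz) = 55.0 - 17*log10(21.4) = 55.0 - (22.62) = 32.38

32.38 dB


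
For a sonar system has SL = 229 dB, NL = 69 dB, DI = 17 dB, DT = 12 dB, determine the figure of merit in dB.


165 dB


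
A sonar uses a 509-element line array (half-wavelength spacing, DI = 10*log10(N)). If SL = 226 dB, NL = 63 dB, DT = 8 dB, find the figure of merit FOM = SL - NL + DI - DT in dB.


Step 1: DI = 10*log10(509) = 27.07 dB
Step 2: FOM = SL - NL + DI - DT = 226 - 63 + 27.07 - 8 = 182.07

182.07 dB


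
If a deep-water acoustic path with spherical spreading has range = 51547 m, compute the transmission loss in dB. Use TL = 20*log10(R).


TL = 20*log10(51547) = 94.24

94.24 dB


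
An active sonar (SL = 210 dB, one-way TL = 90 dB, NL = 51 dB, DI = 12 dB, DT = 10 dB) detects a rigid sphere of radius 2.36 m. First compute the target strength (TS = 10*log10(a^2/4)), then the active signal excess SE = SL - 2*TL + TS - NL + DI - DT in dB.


Step 1: TS = 10*log10(2.36^2/4) = 1.44 dB
Step 2: SE = SL - 2*TL + TS - NL + DI - DT = 210 - 2*90 + (1.44) - 51 + 12 - 10 = -17.56

-17.56 dB


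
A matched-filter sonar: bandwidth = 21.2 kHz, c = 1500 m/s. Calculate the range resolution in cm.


dR = c/(2*BW) = 1500 / (2 * 21.2e3) = 0.0354 m = 3.54 cm

3.54 cm


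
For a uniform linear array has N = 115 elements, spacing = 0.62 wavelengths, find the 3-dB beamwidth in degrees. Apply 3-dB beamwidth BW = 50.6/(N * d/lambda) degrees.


BW = 50.6 / (115 * 0.62) = 50.6 / 71.3 = 0.71

0.71 deg


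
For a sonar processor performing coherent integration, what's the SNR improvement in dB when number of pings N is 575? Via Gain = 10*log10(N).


27.6 dB


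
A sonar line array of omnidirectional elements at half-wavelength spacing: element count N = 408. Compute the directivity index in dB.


26.11 dB


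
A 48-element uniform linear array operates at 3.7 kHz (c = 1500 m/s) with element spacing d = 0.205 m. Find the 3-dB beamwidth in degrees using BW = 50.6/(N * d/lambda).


2.08 deg


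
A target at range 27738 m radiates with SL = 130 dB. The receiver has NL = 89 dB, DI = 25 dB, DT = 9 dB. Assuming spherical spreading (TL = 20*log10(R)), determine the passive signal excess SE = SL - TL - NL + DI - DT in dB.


Step 1: TL = 20*log10(27738) = 88.86 dB
Step 2: SE = 130 - 88.86 - 89 + 25 - 9 = -31.86

-31.86 dB


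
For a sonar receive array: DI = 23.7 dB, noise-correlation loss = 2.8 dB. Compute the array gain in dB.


20.9 dB


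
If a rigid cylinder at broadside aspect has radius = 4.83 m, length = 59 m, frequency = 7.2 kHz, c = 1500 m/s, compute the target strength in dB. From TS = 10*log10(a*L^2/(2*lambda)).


46.06 dB


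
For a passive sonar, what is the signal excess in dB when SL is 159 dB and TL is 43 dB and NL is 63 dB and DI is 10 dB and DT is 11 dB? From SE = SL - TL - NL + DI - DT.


52 dB


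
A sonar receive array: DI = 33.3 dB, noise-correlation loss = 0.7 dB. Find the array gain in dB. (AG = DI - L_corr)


AG = DI - L_corr = 33.3 - 0.7 = 32.6

32.6 dB


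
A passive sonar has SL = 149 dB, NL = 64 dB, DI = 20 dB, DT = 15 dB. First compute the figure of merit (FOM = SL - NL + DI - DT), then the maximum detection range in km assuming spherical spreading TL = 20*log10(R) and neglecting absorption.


Step 1: FOM = SL - NL + DI - DT = 149 - 64 + 20 - 15 = 90 dB
Step 2: at max range FOM = TL = 20*log10(R), so R = 10^(90/20) = 31622.78 m = 31.62 km

31.62 km


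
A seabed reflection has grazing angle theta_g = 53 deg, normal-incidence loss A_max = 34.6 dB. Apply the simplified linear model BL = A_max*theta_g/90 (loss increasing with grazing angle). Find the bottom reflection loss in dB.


BL = A_max * theta_g / 90 = 34.6 * 53 / 90 = 20.38

20.38 dB


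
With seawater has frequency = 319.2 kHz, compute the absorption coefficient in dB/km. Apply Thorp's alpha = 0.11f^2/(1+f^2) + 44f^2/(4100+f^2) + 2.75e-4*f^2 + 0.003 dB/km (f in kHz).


f^2 = 101888.64
alpha = 0.11*101888.64/(1+101888.64) + 44*101888.64/(4100+101888.64) + 2.75e-4*101888.64 + 0.003 = 70.43

70.43 dB/km


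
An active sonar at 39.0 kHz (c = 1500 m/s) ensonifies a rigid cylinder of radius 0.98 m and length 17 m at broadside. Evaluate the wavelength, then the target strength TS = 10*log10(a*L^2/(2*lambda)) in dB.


Step 1: lambda = c/f = 1500/39000 = 0.03846 m
Step 2: TS = 10*log10(a*L^2/(2*lambda)) = 10*log10(0.98*17^2/(2*0.03846)) = 35.66

35.66 dB


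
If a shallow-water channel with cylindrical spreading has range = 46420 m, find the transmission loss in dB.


TL = 10*log10(46420) = 46.67

46.67 dB


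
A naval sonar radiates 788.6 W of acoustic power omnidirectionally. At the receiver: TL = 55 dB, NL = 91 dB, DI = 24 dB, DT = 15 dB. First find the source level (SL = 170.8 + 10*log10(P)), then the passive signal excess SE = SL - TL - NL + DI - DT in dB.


Step 1: SL = 170.8 + 10*log10(788.6) = 199.77 dB
Step 2: SE = SL - TL - NL + DI - DT = 199.77 - 55 - 91 + 24 - 15 = 62.77

62.77 dB


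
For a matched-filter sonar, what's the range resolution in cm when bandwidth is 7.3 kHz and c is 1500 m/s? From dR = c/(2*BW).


dR = c/(2*BW) = 1500 / (2 * 7.3e3) = 0.1027 m = 10.27 cm

10.27 cm


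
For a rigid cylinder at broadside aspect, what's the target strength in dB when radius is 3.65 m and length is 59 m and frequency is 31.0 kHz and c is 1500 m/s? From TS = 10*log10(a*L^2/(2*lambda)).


lambda = 1500/31000 = 0.04839 m
TS = 10*log10(3.65*59^2/(2*0.04839)) = 51.18

51.18 dB


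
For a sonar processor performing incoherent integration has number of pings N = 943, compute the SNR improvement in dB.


Gain = 5*log10(943) = 14.87

14.87 dB


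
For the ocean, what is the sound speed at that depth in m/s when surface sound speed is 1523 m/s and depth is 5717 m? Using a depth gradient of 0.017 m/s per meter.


c = 1523 + 0.017 * 5717 = 1620.189

1620.189 m/s


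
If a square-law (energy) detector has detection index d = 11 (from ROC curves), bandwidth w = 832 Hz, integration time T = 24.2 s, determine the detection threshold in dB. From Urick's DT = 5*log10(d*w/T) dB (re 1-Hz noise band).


12.89 dB


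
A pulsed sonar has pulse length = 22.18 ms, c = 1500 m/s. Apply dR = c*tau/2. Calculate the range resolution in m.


dR = c*tau/2 = 1500 * 22.18e-3 / 2 = 16.635

16.635 m


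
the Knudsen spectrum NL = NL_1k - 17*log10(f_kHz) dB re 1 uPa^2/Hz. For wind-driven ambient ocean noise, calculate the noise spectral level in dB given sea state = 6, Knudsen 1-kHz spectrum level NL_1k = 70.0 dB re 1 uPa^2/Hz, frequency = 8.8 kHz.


NL = NL_1k - 17*log10(f_kHz) = 70.0 - 17*log10(8.8) = 70.0 - (16.06) = 53.94

53.94 dB


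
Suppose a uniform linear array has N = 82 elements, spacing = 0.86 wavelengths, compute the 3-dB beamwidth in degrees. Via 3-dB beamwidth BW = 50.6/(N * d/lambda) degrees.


0.72 deg


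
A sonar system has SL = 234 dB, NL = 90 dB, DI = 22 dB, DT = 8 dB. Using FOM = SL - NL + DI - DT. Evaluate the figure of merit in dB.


158 dB


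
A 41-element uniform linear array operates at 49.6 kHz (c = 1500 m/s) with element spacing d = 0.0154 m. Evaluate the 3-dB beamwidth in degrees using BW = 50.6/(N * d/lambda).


Step 1: lambda = 1500/49600 = 0.03024 m
Step 2: d/lambda = 0.0154/0.03024 = 0.5093
Step 3: BW = 50.6/(N * d/lambda) = 50.6/(41 * 0.5093) = 2.42

2.42 deg


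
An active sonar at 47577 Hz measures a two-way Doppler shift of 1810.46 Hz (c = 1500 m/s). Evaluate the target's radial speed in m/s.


28.54 m/s


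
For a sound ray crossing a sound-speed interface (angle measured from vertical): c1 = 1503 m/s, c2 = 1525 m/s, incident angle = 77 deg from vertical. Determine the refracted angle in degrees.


sin(theta2) = (c2/c1)*sin(theta1) = (1525/1503)*sin(77 deg) = 0.98863
theta2 = arcsin(0.98863) = 81.35

81.35 deg
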